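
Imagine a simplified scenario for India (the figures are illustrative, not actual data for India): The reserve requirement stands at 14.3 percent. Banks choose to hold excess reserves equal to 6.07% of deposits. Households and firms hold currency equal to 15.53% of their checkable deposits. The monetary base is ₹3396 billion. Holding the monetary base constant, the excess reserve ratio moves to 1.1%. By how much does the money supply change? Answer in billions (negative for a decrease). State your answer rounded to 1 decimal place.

Initially m₁ = (1 + 0.1553) / (0.143 + 0.0607 + 0.1553) ≈ 3.218106, so M₁ = 3.218106 × 3396 ≈ 10928.688 billion.
After the change m₂ = (1 + 0.1553) / (0.143 + 0.011 + 0.1553) ≈ 3.735209, so M₂ = 3.735209 × 3396 ≈ 12684.7698 billion.
ΔM = M₂ − M₁ = 12684.7698 − 10928.688 = 1756.0818 billion.

₹1756.1 billion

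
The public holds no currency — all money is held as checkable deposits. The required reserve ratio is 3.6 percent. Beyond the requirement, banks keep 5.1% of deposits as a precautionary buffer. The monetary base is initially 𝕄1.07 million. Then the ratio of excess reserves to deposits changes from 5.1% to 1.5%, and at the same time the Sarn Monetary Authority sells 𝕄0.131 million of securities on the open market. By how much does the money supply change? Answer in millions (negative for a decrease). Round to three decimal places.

Before: m₁ = 1 / (0.036 + 0.051) ≈ 11.49425, MB₁ = 1.07, so M₁ = 11.49425 × 1.07 ≈ 12.2988 million.
After: m₂ = 1 / (0.036 + 0.015) ≈ 19.60784, MB₂ = 1.07 − 0.131 = 0.939, so M₂ = 19.60784 × 0.939 ≈ 18.4118 million.
ΔM = M₂ − M₁ = 18.4118 − 12.2988 = 6.113 million.

𝕄6.113 million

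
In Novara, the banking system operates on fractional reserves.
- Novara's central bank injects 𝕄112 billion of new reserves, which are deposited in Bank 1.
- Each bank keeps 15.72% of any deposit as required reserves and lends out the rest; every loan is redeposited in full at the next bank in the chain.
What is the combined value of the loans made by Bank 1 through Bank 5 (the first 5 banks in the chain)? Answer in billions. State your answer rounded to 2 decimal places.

𝕄345.13 billion

Bank i lends (1 − rr)^i of the original deposit: Bank 1 lends 112·0.8428 = 94.3936, Bank 2 lends 112·0.8428² ≈ 79.5549, and so on.
Summing a geometric series: total = 112·[0.8428·(1 − 0.8428^5) / (1 − 0.8428)] ≈ 345.1318 billion.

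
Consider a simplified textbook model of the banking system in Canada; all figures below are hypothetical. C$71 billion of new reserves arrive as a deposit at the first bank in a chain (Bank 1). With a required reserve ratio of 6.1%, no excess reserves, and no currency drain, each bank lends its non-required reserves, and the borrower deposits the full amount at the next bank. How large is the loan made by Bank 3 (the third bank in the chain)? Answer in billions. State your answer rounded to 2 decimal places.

Each bank lends a fraction (1 − rr) = 0.9390 of the deposit it receives, so Bank 3 receives 71·0.9390^2 and lends 71·0.9390^3 ≈ 58.7835 billion.

C$58.78 billion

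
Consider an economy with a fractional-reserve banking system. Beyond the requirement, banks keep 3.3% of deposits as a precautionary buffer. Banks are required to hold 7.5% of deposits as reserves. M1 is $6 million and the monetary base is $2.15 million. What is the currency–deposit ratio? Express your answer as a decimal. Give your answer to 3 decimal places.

0.390

Using m = M/MB = 6/2.15 ≈ 2.790698. From m = (1 + c)/(c + rr + e), rearranging gives 1 + c = m·(c + rr + e), so c·(1 − m) = m·(rr + e) − 1.
Hence c = [m·(rr + e) − 1]/(1 − m) = [2.790698 × (0.075 + 0.033) − 1] / (1 − 2.790698) ≈ 0.390130.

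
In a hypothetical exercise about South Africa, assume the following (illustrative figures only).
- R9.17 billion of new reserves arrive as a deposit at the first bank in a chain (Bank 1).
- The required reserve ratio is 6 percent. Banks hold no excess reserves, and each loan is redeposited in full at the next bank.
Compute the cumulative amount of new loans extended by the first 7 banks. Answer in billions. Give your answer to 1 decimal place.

R50.5 billion

Bank i lends (1 − rr)^i of the original deposit: Bank 1 lends 9.17·0.9400 = 8.6198, Bank 2 lends 9.17·0.9400² ≈ 8.1026, and so on.
Summing a geometric series: total = 9.17·[0.9400·(1 − 0.9400^7) / (1 − 0.9400)] ≈ 50.5009 billion.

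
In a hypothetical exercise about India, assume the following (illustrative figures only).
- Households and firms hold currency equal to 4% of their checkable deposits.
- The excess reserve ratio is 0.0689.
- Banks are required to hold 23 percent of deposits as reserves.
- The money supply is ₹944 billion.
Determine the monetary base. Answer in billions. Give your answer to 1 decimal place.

The money multiplier is m = (1 + c) / (rr + e + c) = (1 + 0.04) / (0.23 + 0.0689 + 0.04) ≈ 3.06875.
MB = M / m = 944 / 3.06875 ≈ 307.6171 billion.

₹307.6 billion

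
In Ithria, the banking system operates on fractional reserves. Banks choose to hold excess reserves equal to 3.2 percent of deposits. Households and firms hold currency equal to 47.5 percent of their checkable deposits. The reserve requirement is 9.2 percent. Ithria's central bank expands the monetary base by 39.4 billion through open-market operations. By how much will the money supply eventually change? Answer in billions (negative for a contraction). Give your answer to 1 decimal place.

The money multiplier is m = (1 + c) / (rr + e + c) = (1 + 0.475) / (0.092 + 0.032 + 0.475) ≈ 2.4624.
The purchase adds 39.4 billion of base, so ΔM = m × ΔMB = 2.4624 × (+39.4) ≈ 97.0186 billion.

97.0 billion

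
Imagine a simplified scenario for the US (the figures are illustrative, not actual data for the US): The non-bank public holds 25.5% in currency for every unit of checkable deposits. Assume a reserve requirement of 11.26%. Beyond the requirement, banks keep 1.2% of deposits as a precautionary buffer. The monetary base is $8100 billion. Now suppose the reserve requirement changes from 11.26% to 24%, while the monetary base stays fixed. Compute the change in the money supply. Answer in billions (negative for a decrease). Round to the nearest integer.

-6729 billion

Initially m₁ = (1 + 0.255) / (0.1126 + 0.012 + 0.255) ≈ 3.30611, so M₁ = 3.30611 × 8100 = 26779.491 billion.
After the change m₂ = (1 + 0.255) / (0.24 + 0.012 + 0.255) ≈ 2.47535, so M₂ = 2.47535 × 8100 = 20050.335 billion.
ΔM = M₂ − M₁ = 20050.335 − 26779.491 = -6729.156 billion.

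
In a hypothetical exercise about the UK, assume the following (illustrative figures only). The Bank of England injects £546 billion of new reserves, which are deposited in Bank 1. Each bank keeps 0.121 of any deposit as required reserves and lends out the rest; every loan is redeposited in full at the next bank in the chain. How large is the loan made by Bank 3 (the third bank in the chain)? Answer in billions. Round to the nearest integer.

£371 billion

Each bank lends a fraction (1 − rr) = 0.8790 of the deposit it receives, so Bank 3 receives 546·0.8790^2 and lends 546·0.8790^3 ≈ 370.8167 billion.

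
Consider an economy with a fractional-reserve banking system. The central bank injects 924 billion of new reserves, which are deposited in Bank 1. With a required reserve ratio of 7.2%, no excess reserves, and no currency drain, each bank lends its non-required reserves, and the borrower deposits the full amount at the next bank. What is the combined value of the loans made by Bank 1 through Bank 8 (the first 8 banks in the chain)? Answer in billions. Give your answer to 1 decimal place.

Bank i lends (1 − rr)^i of the original deposit: Bank 1 lends 924·0.9280 = 857.4720, Bank 2 lends 924·0.9280² ≈ 795.7340, and so on.
Summing a geometric series: total = 924·[0.9280·(1 − 0.9280^8) / (1 − 0.9280)] ≈ 5358.8815 billion.

5358.9 billion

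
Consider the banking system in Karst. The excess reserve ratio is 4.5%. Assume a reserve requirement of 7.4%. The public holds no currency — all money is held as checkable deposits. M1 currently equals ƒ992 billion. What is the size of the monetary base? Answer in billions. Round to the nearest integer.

The money multiplier is m = 1 / (rr + e) = 1 / (0.074 + 0.045) ≈ 8.4034.
MB = M / m = 992 / 8.4034 ≈ 118.0475 billion.

ƒ118 billion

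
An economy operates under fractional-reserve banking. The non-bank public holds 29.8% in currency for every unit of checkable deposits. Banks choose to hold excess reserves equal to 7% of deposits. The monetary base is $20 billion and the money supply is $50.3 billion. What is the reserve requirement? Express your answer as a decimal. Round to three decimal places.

0.148

Using m = M/MB = 50.3/20 = 2.515000. Since m = (1 + c)/(c + rr + e), the denominator satisfies c + rr + e = (1 + c)/m = (1 + 0.298) / 2.515000 ≈ 0.516103.
With c = 0.298 and e = 0.07, the reserve requirement is 0.516103 − 0.298 − 0.07 = 0.148103.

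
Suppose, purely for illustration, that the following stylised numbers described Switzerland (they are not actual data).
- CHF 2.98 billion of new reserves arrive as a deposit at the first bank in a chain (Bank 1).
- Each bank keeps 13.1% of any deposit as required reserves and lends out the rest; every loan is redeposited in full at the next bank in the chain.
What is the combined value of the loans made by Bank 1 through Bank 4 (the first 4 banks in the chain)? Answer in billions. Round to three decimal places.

CHF 8.495 billion

Bank i lends (1 − rr)^i of the original deposit: Bank 1 lends 2.98·0.8690 ≈ 2.5896, Bank 2 lends 2.98·0.8690² ≈ 2.2504, and so on.
Summing a geometric series: total = 2.98·[0.8690·(1 − 0.8690^4) / (1 − 0.8690)] ≈ 8.4950 billion.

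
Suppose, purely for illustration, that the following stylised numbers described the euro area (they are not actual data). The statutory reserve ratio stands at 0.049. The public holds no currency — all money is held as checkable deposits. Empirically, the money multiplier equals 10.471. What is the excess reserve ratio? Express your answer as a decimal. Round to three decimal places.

0.047

Using m = 10.471. Since m = (1 + c)/(c + rr + e), the denominator satisfies c + rr + e = (1 + c)/m = (1 + 0) / 10.471 ≈ 0.095502.
With c = 0 and rr = 0.049, the excess reserve ratio is 0.095502 − 0 − 0.049 = 0.046502.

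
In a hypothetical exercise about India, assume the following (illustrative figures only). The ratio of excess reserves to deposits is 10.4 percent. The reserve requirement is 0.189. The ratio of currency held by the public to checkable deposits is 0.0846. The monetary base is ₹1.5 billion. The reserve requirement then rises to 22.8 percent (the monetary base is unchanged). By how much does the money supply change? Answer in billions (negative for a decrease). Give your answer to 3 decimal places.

-0.403 billion

Initially m₁ = (1 + 0.0846) / (0.189 + 0.104 + 0.0846) ≈ 2.87235, so M₁ = 2.87235 × 1.5 ≈ 4.3085 billion.
After the change m₂ = (1 + 0.0846) / (0.228 + 0.104 + 0.0846) ≈ 2.60346, so M₂ = 2.60346 × 1.5 ≈ 3.9052 billion.
ΔM = M₂ − M₁ = 3.9052 − 4.3085 = -0.4033 billion.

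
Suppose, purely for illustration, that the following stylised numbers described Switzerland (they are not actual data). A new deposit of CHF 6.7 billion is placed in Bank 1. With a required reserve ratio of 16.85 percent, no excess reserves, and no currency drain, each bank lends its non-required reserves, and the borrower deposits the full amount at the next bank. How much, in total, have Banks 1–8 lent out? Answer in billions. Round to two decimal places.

CHF 25.51 billion

Bank i lends (1 − rr)^i of the original deposit: Bank 1 lends 6.7·0.8315 ≈ 5.5711, Bank 2 lends 6.7·0.8315² ≈ 4.6323, and so on.
Summing a geometric series: total = 6.7·[0.8315·(1 − 0.8315^8) / (1 − 0.8315)] ≈ 25.5076 billion.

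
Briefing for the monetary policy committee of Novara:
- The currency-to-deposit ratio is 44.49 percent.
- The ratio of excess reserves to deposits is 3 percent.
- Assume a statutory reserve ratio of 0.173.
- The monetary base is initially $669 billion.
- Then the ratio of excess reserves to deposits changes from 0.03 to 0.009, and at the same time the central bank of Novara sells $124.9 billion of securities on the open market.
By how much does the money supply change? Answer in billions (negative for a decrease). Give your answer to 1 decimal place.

Before: m₁ = (1 + 0.4449) / (0.173 + 0.03 + 0.4449) ≈ 2.23013, MB₁ = 669, so M₁ = 2.23013 × 669 ≈ 1491.957 billion.
After: m₂ = (1 + 0.4449) / (0.173 + 0.009 + 0.4449) ≈ 2.30483, MB₂ = 669 − 124.9 = 544.1, so M₂ = 2.30483 × 544.1 ≈ 1254.058 billion.
ΔM = M₂ − M₁ = 1254.058 − 1491.957 = -237.899 billion.

-237.9 billion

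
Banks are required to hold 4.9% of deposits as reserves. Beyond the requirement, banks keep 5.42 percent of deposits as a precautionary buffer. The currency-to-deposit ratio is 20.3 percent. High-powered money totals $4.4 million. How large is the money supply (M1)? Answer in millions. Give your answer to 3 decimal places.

$17.287 million

The money multiplier is m = (1 + c) / (rr + e + c) = (1 + 0.203) / (0.049 + 0.0542 + 0.203) ≈ 3.92880.
So M = m × MB = 3.92880 × 4.4 ≈ 17.2867 million.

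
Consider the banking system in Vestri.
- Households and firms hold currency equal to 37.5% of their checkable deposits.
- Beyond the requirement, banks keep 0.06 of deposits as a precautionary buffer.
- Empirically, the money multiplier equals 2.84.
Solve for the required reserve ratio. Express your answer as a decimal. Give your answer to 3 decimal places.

0.049

Using m = 2.84. Since m = (1 + c)/(c + rr + e), the denominator satisfies c + rr + e = (1 + c)/m = (1 + 0.375) / 2.84 ≈ 0.484155.
With c = 0.375 and e = 0.06, the required reserve ratio is 0.484155 − 0.375 − 0.06 = 0.049155.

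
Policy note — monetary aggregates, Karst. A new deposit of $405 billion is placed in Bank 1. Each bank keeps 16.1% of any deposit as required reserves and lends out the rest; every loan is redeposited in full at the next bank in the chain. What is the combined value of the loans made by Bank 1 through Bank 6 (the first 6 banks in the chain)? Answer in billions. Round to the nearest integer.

$1374 billion

Bank i lends (1 − rr)^i of the original deposit: Bank 1 lends 405·0.8390 = 339.7950, Bank 2 lends 405·0.8390² ≈ 285.0880, and so on.
Summing a geometric series: total = 405·[0.8390·(1 − 0.8390^6) / (1 − 0.8390)] ≈ 1374.3838 billion.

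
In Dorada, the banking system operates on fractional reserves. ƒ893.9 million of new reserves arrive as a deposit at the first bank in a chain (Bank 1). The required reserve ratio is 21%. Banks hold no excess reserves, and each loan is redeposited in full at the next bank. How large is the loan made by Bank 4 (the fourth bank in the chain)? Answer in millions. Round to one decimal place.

ƒ348.2 million

Each bank lends a fraction (1 − rr) = 0.7900 of the deposit it receives, so Bank 4 receives 893.9·0.7900^3 and lends 893.9·0.7900^4 ≈ 348.1748 million.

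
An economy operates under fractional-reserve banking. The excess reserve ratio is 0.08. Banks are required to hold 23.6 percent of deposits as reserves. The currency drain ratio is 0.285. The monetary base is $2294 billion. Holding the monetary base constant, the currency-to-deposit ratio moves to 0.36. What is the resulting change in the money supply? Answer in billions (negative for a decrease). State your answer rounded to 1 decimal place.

Initially m₁ = (1 + 0.285) / (0.236 + 0.08 + 0.285) ≈ 2.138103, so M₁ = 2.138103 × 2294 ≈ 4904.8083 billion.
After the change m₂ = (1 + 0.36) / (0.236 + 0.08 + 0.36) ≈ 2.011834, so M₂ = 2.011834 × 2294 ≈ 4615.1472 billion.
ΔM = M₂ − M₁ = 4615.1472 − 4904.8083 = -289.6611 billion.

-289.7 billion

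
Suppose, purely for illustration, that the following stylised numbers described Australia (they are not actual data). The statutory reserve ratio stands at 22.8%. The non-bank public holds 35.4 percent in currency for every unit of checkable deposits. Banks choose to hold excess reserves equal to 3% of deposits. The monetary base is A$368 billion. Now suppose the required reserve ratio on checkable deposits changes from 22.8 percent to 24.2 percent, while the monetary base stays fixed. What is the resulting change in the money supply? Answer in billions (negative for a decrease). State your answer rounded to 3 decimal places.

Initially m₁ = (1 + 0.354) / (0.228 + 0.03 + 0.354) = 2.2124183, so M₁ = 2.2124183 × 368 ≈ 814.1699 billion.
After the change m₂ = (1 + 0.354) / (0.242 + 0.03 + 0.354) ≈ 2.1629393, so M₂ = 2.1629393 × 368 ≈ 795.9617 billion.
ΔM = M₂ − M₁ = 795.9617 − 814.1699 = -18.2082 billion.

-18.208 billion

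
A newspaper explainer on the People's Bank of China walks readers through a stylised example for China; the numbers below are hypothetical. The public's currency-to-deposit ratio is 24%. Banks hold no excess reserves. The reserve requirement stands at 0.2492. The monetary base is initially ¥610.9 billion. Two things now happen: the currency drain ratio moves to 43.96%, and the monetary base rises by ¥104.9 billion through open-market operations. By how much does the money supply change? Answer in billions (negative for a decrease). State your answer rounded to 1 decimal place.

-52.4 billion

Before: m₁ = (1 + 0.24) / (0.2492 + 0.24) ≈ 2.53475, MB₁ = 610.9, so M₁ = 2.53475 × 610.9 ≈ 1548.4788 billion.
After: m₂ = (1 + 0.4396) / (0.2492 + 0.4396) ≈ 2.09001, MB₂ = 610.9 + 104.9 = 715.8, so M₂ = 2.09001 × 715.8 ≈ 1496.0292 billion.
ΔM = M₂ − M₁ = 1496.0292 − 1548.4788 = -52.4496 billion.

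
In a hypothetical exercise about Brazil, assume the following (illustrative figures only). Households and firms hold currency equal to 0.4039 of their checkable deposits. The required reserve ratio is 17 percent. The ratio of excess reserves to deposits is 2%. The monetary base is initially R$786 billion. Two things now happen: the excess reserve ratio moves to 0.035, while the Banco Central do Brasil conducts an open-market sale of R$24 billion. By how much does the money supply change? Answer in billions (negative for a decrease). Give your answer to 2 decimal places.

Before: m₁ = (1 + 0.4039) / (0.17 + 0.02 + 0.4039) ≈ 2.363866, MB₁ = 786, so M₁ = 2.363866 × 786 ≈ 1857.9987 billion.
After: m₂ = (1 + 0.4039) / (0.17 + 0.035 + 0.4039) ≈ 2.305633, MB₂ = 786 − 24 = 762, so M₂ = 2.305633 × 762 ≈ 1756.8923 billion.
ΔM = M₂ − M₁ = 1756.8923 − 1857.9987 = -101.1064 billion.

-101.11 billion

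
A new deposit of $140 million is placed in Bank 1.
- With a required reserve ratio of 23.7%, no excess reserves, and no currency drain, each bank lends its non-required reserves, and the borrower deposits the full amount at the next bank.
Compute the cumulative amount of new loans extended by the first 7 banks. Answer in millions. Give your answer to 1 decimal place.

Bank i lends (1 − rr)^i of the original deposit: Bank 1 lends 140·0.7630 = 106.8200, Bank 2 lends 140·0.7630² ≈ 81.5037, and so on.
Summing a geometric series: total = 140·[0.7630·(1 − 0.7630^7) / (1 − 0.7630)] ≈ 382.8632 million.

$382.9 million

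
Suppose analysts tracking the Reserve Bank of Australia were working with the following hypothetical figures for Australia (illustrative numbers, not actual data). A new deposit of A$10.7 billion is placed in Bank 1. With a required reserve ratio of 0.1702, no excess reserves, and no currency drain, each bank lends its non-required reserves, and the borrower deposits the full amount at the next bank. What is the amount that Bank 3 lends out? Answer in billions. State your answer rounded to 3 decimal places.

Each bank lends a fraction (1 − rr) = 0.8298 of the deposit it receives, so Bank 3 receives 10.7·0.8298^2 and lends 10.7·0.8298^3 ≈ 6.1137 billion.

A$6.114 billion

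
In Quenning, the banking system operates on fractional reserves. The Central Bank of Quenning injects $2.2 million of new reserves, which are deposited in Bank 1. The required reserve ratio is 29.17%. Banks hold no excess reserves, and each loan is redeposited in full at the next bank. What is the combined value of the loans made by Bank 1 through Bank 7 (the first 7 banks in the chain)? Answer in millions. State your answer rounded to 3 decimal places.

$4.864 million

Bank i lends (1 − rr)^i of the original deposit: Bank 1 lends 2.2·0.7083 ≈ 1.5583, Bank 2 lends 2.2·0.7083² ≈ 1.1037, and so on.
Summing a geometric series: total = 2.2·[0.7083·(1 − 0.7083^7) / (1 − 0.7083)] ≈ 4.8642 million.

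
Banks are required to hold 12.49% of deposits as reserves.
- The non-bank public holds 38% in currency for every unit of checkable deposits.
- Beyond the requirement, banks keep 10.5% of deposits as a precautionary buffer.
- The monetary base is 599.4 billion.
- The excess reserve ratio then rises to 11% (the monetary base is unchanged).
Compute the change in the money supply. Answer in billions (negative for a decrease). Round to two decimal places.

-11.03 billion

Initially m₁ = (1 + 0.38) / (0.1249 + 0.105 + 0.38) ≈ 2.262666, so M₁ = 2.262666 × 599.4 ≈ 1356.242 billion.
After the change m₂ = (1 + 0.38) / (0.1249 + 0.11 + 0.38) ≈ 2.244267, so M₂ = 2.244267 × 599.4 ≈ 1345.2136 billion.
ΔM = M₂ − M₁ = 1345.2136 − 1356.242 = -11.0284 billion.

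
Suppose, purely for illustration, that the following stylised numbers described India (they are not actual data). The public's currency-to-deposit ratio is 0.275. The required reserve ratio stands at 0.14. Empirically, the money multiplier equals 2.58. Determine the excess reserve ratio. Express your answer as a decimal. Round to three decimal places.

Using m = 2.58. Since m = (1 + c)/(c + rr + e), the denominator satisfies c + rr + e = (1 + c)/m = (1 + 0.275) / 2.58 ≈ 0.494186.
With c = 0.275 and rr = 0.14, the excess reserve ratio is 0.494186 − 0.275 − 0.14 = 0.079186.

0.079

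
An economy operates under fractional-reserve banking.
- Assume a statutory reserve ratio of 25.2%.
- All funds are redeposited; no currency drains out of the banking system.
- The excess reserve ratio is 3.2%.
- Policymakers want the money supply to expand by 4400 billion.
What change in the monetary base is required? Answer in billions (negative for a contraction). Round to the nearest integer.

The money multiplier is m = 1 / (rr + e) = 1 / (0.252 + 0.032) ≈ 3.52113.
ΔMB = ΔM / m = (+4400) / 3.52113 ≈ 1249.5989 billion.

1250 billion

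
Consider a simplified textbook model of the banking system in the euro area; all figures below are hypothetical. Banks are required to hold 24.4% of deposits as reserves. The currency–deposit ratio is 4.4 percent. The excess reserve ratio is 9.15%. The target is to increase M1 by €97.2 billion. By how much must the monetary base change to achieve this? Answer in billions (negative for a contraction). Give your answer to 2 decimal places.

€35.33 billion

The money multiplier is m = (1 + c) / (rr + e + c) = (1 + 0.044) / (0.244 + 0.0915 + 0.044) ≈ 2.75099.
ΔMB = ΔM / m = (+97.2) / 2.75099 ≈ 35.3327 billion.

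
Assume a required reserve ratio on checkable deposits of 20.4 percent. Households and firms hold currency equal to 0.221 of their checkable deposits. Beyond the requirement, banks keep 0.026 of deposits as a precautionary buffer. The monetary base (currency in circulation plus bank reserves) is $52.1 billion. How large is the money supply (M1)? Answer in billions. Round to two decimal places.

The money multiplier is m = (1 + c) / (rr + e + c) = (1 + 0.221) / (0.204 + 0.026 + 0.221) ≈ 2.70732.
So M = m × MB = 2.70732 × 52.1 ≈ 141.0514 billion.

$141.05 billion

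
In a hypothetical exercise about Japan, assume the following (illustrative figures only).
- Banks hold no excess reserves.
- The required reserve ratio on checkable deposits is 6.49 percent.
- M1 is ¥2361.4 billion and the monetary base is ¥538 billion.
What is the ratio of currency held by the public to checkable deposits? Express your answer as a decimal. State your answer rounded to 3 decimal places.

Using m = M/MB = 2361.4/538 ≈ 4.389219. From m = (1 + c)/(c + rr + e), rearranging gives 1 + c = m·(c + rr + e), so c·(1 − m) = m·(rr + e) − 1.
Hence c = [m·(rr + e) − 1]/(1 − m) = [4.389219 × (0.0649 + 0) − 1] / (1 − 4.389219) ≈ 0.211004.

0.211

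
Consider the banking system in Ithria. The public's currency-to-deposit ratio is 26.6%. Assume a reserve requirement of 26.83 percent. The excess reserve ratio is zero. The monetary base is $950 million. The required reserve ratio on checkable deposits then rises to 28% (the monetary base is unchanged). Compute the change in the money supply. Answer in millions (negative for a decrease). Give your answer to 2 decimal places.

Initially m₁ = (1 + 0.266) / (0.2683 + 0.266) ≈ 2.369455, so M₁ = 2.369455 × 950 ≈ 2250.9823 million.
After the change m₂ = (1 + 0.266) / (0.28 + 0.266) ≈ 2.318681, so M₂ = 2.318681 × 950 ≈ 2202.747 million.
ΔM = M₂ − M₁ = 2202.747 − 2250.9823 = -48.2353 million.

-48.24 million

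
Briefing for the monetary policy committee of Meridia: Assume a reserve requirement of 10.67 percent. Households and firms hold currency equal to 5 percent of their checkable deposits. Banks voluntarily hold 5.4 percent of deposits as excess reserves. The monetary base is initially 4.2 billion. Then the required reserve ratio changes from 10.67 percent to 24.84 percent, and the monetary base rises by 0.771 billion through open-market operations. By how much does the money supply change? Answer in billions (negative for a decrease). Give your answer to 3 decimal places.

Before: m₁ = (1 + 0.05) / (0.1067 + 0.054 + 0.05) ≈ 4.98339, MB₁ = 4.2, so M₁ = 4.98339 × 4.2 ≈ 20.9302 billion.
After: m₂ = (1 + 0.05) / (0.2484 + 0.054 + 0.05) ≈ 2.97957, MB₂ = 4.2 + 0.771 = 4.971, so M₂ = 2.97957 × 4.971 ≈ 14.8114 billion.
ΔM = M₂ − M₁ = 14.8114 − 20.9302 = -6.1188 billion.

-6.119 billion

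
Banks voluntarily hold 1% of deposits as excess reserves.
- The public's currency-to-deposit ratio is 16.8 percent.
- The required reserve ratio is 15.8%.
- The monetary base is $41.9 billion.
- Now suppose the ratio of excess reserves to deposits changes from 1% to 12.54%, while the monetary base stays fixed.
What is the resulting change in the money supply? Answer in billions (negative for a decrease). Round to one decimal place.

Initially m₁ = (1 + 0.168) / (0.158 + 0.01 + 0.168) ≈ 3.4762, so M₁ = 3.4762 × 41.9 ≈ 145.6528 billion.
After the change m₂ = (1 + 0.168) / (0.158 + 0.1254 + 0.168) ≈ 2.5875, so M₂ = 2.5875 × 41.9 ≈ 108.4162 billion.
ΔM = M₂ − M₁ = 108.4162 − 145.6528 = -37.2366 billion.

-37.2 billion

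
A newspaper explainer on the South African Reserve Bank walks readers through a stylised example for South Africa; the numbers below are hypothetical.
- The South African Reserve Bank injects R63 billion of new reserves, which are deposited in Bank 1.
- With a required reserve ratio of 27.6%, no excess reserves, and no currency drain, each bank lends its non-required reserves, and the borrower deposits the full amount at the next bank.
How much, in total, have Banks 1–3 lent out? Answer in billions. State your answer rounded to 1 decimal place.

R102.5 billion

Bank i lends (1 − rr)^i of the original deposit: Bank 1 lends 63·0.7240 = 45.6120, Bank 2 lends 63·0.7240² ≈ 33.0231, and so on.
Summing a geometric series: total = 63·[0.7240·(1 − 0.7240^3) / (1 − 0.7240)] ≈ 102.5438 billion.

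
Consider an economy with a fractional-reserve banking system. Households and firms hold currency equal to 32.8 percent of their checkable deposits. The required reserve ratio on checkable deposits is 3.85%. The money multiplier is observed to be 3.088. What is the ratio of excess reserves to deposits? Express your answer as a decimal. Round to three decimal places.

0.064

Using m = 3.088. Since m = (1 + c)/(c + rr + e), the denominator satisfies c + rr + e = (1 + c)/m = (1 + 0.328) / 3.088 ≈ 0.430052.
With c = 0.328 and rr = 0.0385, the ratio of excess reserves to deposits is 0.430052 − 0.328 − 0.0385 = 0.063552.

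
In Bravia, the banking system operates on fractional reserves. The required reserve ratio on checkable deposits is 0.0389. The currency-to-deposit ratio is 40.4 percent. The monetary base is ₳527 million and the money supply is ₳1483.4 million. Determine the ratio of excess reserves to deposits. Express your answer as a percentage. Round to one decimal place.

5.6%

Using m = M/MB = 1483.4/527 ≈ 2.814801. Since m = (1 + c)/(c + rr + e), the denominator satisfies c + rr + e = (1 + c)/m = (1 + 0.404) / 2.814801 ≈ 0.498792.
With c = 0.404 and rr = 0.0389, the ratio of excess reserves to deposits is 0.498792 − 0.404 − 0.0389 = 0.055892.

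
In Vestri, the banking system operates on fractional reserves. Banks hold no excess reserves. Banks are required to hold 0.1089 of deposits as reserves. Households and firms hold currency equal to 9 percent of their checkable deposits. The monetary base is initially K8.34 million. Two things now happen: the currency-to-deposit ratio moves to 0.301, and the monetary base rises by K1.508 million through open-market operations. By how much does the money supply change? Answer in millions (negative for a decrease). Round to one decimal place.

Before: m₁ = (1 + 0.09) / (0.1089 + 0.09) ≈ 5.4801, MB₁ = 8.34, so M₁ = 5.4801 × 8.34 ≈ 45.704 million.
After: m₂ = (1 + 0.301) / (0.1089 + 0.301) ≈ 3.1739, MB₂ = 8.34 + 1.508 = 9.848, so M₂ = 3.1739 × 9.848 ≈ 31.2566 million.
ΔM = M₂ − M₁ = 31.2566 − 45.704 = -14.4474 million.

-14.4 million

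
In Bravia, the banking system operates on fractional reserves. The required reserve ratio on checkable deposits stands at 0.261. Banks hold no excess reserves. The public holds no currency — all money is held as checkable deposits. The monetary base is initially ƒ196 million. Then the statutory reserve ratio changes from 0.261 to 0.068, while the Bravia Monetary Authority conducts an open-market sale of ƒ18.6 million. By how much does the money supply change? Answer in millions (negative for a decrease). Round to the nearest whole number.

ƒ1858 million

Before: m₁ = 1 / (0.261) ≈ 3.8314, MB₁ = 196, so M₁ = 3.8314 × 196 = 750.9544 million.
After: m₂ = 1 / (0.068) ≈ 14.7059, MB₂ = 196 − 18.6 = 177.4, so M₂ = 14.7059 × 177.4 ≈ 2608.8267 million.
ΔM = M₂ − M₁ = 2608.8267 − 750.9544 = 1857.8723 million.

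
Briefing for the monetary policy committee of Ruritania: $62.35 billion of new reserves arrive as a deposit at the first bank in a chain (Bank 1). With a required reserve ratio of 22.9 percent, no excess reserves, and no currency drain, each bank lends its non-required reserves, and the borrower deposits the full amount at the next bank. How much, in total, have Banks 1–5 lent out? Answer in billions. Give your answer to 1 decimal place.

$152.7 billion

Bank i lends (1 − rr)^i of the original deposit: Bank 1 lends 62.35·0.7710 ≈ 48.0719, Bank 2 lends 62.35·0.7710² ≈ 37.0634, and so on.
Summing a geometric series: total = 62.35·[0.7710·(1 − 0.7710^5) / (1 − 0.7710)] ≈ 152.7298 billion.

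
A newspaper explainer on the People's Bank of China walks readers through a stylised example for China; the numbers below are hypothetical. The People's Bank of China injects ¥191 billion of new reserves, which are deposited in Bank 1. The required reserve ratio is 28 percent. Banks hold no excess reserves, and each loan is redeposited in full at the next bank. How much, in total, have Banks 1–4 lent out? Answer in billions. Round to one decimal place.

¥359.2 billion

Bank i lends (1 − rr)^i of the original deposit: Bank 1 lends 191·0.7200 = 137.5200, Bank 2 lends 191·0.7200² = 99.0144, and so on.
Summing a geometric series: total = 191·[0.7200·(1 − 0.7200^4) / (1 − 0.7200)] ≈ 359.1538 billion.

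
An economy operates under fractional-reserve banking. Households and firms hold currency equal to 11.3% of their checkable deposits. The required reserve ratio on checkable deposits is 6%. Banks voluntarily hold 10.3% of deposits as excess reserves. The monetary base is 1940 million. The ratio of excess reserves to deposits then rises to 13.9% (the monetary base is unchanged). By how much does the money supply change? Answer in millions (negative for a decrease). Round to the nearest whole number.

-903 million

Initially m₁ = (1 + 0.113) / (0.06 + 0.103 + 0.113) ≈ 4.03261, so M₁ = 4.03261 × 1940 = 7823.2634 million.
After the change m₂ = (1 + 0.113) / (0.06 + 0.139 + 0.113) ≈ 3.56731, so M₂ = 3.56731 × 1940 = 6920.5814 million.
ΔM = M₂ − M₁ = 6920.5814 − 7823.2634 = -902.682 million.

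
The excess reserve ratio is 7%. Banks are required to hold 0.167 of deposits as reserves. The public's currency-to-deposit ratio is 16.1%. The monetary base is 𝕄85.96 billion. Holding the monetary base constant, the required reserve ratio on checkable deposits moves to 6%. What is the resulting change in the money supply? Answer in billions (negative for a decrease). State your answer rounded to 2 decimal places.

Initially m₁ = (1 + 0.161) / (0.167 + 0.07 + 0.161) ≈ 2.91709, so M₁ = 2.91709 × 85.96 ≈ 250.7531 billion.
After the change m₂ = (1 + 0.161) / (0.06 + 0.07 + 0.161) ≈ 3.98969, so M₂ = 3.98969 × 85.96 ≈ 342.9538 billion.
ΔM = M₂ − M₁ = 342.9538 − 250.7531 = 92.2007 billion.

𝕄92.20 billion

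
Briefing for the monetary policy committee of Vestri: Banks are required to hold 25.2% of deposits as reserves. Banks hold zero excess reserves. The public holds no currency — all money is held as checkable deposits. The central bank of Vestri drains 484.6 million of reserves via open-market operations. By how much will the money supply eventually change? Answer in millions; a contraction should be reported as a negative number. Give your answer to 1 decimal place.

-1923.0 million

The simple money multiplier is m = 1/rr = 1/0.252 ≈ 3.96825.
An open-market sale reduces the monetary base by 484.6 million, so ΔM = m × ΔMB = 3.96825 × (−484.6) ≈ -1923.014 million.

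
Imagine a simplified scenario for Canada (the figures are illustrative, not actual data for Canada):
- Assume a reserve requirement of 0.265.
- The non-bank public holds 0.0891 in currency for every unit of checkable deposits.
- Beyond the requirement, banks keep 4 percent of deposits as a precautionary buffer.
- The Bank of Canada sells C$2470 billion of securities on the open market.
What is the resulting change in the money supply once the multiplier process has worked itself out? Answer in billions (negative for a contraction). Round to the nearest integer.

The money multiplier is m = (1 + c) / (rr + e + c) = (1 + 0.0891) / (0.265 + 0.04 + 0.0891) ≈ 2.76351.
The sale removes 2470 billion of base, so ΔM = m × ΔMB = 2.76351 × (−2470) = -6825.8697 billion.

-6826 billion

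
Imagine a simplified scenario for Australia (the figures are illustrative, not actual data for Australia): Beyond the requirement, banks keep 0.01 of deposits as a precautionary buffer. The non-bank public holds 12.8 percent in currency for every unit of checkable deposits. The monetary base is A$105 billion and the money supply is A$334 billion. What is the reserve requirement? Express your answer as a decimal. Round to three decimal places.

0.217

Using m = M/MB = 334/105 ≈ 3.180952. Since m = (1 + c)/(c + rr + e), the denominator satisfies c + rr + e = (1 + c)/m = (1 + 0.128) / 3.180952 ≈ 0.354611.
With c = 0.128 and e = 0.01, the reserve requirement is 0.354611 − 0.128 − 0.01 = 0.216611.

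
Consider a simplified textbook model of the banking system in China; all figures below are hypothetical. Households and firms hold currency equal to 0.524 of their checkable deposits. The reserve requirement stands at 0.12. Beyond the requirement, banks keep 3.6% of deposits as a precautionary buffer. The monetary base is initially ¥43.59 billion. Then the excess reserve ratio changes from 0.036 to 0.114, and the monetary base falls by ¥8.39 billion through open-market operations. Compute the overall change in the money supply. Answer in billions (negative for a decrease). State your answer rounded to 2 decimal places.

Before: m₁ = (1 + 0.524) / (0.12 + 0.036 + 0.524) ≈ 2.24118, MB₁ = 43.59, so M₁ = 2.24118 × 43.59 ≈ 97.693 billion.
After: m₂ = (1 + 0.524) / (0.12 + 0.114 + 0.524) ≈ 2.01055, MB₂ = 43.59 − 8.39 = 35.2, so M₂ = 2.01055 × 35.2 ≈ 70.7714 billion.
ΔM = M₂ − M₁ = 70.7714 − 97.693 = -26.9216 billion.

-26.92 billion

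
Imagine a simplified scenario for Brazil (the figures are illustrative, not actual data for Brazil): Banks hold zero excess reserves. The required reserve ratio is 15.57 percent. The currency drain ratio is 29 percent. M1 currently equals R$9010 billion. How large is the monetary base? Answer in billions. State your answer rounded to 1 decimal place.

R$3113.0 billion

The money multiplier is m = (1 + c) / (rr + c) = (1 + 0.29) / (0.1557 + 0.29) ≈ 2.894324.
MB = M / m = 9010 / 2.894324 ≈ 3112.9894 billion.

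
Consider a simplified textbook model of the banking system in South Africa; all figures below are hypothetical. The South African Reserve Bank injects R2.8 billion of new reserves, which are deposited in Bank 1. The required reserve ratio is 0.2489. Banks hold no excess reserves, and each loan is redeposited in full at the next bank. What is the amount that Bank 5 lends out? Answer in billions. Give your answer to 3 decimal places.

R0.669 billion

Each bank lends a fraction (1 − rr) = 0.7511 of the deposit it receives, so Bank 5 receives 2.8·0.7511^4 and lends 2.8·0.7511^5 ≈ 0.6693 billion.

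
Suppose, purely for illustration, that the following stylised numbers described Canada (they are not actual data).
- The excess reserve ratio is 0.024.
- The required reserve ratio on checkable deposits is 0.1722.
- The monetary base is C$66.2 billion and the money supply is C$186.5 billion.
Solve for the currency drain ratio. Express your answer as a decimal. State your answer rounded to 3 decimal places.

0.246

Using m = M/MB = 186.5/66.2 ≈ 2.817221. From m = (1 + c)/(c + rr + e), rearranging gives 1 + c = m·(c + rr + e), so c·(1 − m) = m·(rr + e) − 1.
Hence c = [m·(rr + e) − 1]/(1 − m) = [2.817221 × (0.1722 + 0.024) − 1] / (1 − 2.817221) ≈ 0.246124.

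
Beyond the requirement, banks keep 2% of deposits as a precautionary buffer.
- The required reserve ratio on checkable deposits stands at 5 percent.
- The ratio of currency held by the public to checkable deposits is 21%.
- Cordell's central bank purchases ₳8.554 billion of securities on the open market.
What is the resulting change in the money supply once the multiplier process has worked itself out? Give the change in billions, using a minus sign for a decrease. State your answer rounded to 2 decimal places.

The money multiplier is m = (1 + c) / (rr + e + c) = (1 + 0.21) / (0.05 + 0.02 + 0.21) ≈ 4.3214.
The purchase adds 8.554 billion of base, so ΔM = m × ΔMB = 4.3214 × (+8.554) ≈ 36.9653 billion.

₳36.97 billion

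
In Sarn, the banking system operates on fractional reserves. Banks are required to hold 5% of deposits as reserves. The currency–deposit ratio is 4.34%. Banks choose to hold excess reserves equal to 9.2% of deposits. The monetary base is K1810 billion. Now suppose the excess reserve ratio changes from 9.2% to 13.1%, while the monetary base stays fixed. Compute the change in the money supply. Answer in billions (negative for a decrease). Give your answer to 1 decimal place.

-1770.4 billion

Initially m₁ = (1 + 0.0434) / (0.05 + 0.092 + 0.0434) ≈ 5.627832, so M₁ = 5.627832 × 1810 ≈ 10186.3759 billion.
After the change m₂ = (1 + 0.0434) / (0.05 + 0.131 + 0.0434) ≈ 4.649733, so M₂ = 4.649733 × 1810 ≈ 8416.0167 billion.
ΔM = M₂ − M₁ = 8416.0167 − 10186.3759 = -1770.3592 billion.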